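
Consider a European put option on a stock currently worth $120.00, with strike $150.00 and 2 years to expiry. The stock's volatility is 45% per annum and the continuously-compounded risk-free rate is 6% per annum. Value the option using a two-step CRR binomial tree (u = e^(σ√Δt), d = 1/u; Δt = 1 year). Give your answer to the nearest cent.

$39.78

CRR parameters: u = e^(σ√Δt) = e^(0.45·√1) = 1.5683, d = 1/u = 0.6376
Per-period rate: rΔt = 0.06·1 = 0.06, so R = e^0.06 = 1.0618
Risk-neutral probability p = (e^0.06 − 0.6376)/(1.5683 − 0.6376) = 0.4242/0.9307 = 0.4558
Terminal stock prices: S_uu = 295.2, S_ud = 120, S_dd = 48.79
Terminal payoffs (K − S): max(-145.2, 0) = 0, max(30, 0) = 30, max(101.2, 0) = 101.2
Node u (S = 188.2): V_u = e^(−0.06)·[0.4558·0.0000 + 0.5442·30.0000] = 15.3752
Node d (S = 76.52): V_d = e^(−0.06)·[0.4558·30.0000 + 0.5442·101.2116] = 64.7493
Node 0 (S = 120): V_0 = e^(−0.06)·[0.4558·15.3752 + 0.5442·64.7493] = 39.7843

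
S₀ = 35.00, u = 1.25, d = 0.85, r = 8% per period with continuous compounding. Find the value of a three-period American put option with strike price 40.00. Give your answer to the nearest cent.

Risk-neutral probability p = (e^0.08 − 0.85)/(1.25 − 0.85) = 0.2333/0.4000 = 0.5832
Terminal stock prices: S_uuu = 68.36, S_uud = 46.48, S_udd = 31.61, S_ddd = 21.49
Terminal payoffs (K − S): max(-28.36, 0) = 0, max(-6.484, 0) = 0, max(8.391, 0) = 8.391, max(18.51, 0) = 18.51
Node uu (S = 54.69): continuation = e^(−0.08)·[0.5832·0.0000 + 0.4168·0.0000] = 0.0000; exercise value = 0.0000 ≤ continuation, so V_uu = 0.0000
Node ud (S = 37.19): continuation = e^(−0.08)·[0.5832·0.0000 + 0.4168·8.3906] = 3.2282; exercise value = 2.8125 ≤ continuation, so V_ud = 3.2282
Node dd (S = 25.29): continuation = e^(−0.08)·[0.5832·8.3906 + 0.4168·18.5056] = 11.6372; exercise value = 14.7125 > continuation, so V_dd = 14.7125 (exercise)
Node u (S = 43.75): continuation = e^(−0.08)·[0.5832·0.0000 + 0.4168·3.2282] = 1.2420; exercise value = 0.0000 ≤ continuation, so V_u = 1.2420
Node d (S = 29.75): continuation = e^(−0.08)·[0.5832·3.2282 + 0.4168·14.7125] = 7.3985; exercise value = 10.2500 > continuation, so V_d = 10.2500 (exercise)
Node 0 (S = 35): continuation = e^(−0.08)·[0.5832·1.2420 + 0.4168·10.2500] = 4.6122; exercise value = 5.0000 > continuation, so V_0 = 5.0000 (exercise)

5.00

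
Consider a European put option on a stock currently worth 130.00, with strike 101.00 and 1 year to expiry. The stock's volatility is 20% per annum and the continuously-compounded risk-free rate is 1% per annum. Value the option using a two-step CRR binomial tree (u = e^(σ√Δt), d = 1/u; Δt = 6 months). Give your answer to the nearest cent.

CRR parameters: u = e^(σ√Δt) = e^(0.2·√0.5) = 1.1519, d = 1/u = 0.8681
Per-period rate: rΔt = 0.01·0.5 = 0.005, so R = e^0.005 = 1.0050
Risk-neutral probability p = (e^0.005 − 0.8681)/(1.1519 − 0.8681) = 0.1369/0.2838 = 0.4824
Terminal stock prices: S_uu = 172.5, S_ud = 130, S_dd = 97.97
Terminal payoffs (K − S): max(-71.5, 0) = 0, max(-29, 0) = 0, max(3.027, 0) = 3.027
Node u (S = 149.7): V_u = e^(−0.005)·[0.4824·0.0000 + 0.5176·0.0000] = 0.0000
Node d (S = 112.9): V_d = e^(−0.005)·[0.4824·0.0000 + 0.5176·3.0270] = 1.5591
Node 0 (S = 130): V_0 = e^(−0.005)·[0.4824·0.0000 + 0.5176·1.5591] = 0.8030

0.80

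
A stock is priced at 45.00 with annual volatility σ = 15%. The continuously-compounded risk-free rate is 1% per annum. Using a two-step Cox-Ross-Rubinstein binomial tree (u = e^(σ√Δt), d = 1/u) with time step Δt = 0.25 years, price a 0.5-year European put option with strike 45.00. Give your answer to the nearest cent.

1.57

CRR parameters: u = e^(σ√Δt) = e^(0.15·√0.25) = 1.0779, d = 1/u = 0.9277
Per-period rate: rΔt = 0.01·0.25 = 0.0025, so R = e^0.0025 = 1.0025
Risk-neutral probability p = (e^0.0025 − 0.9277)/(1.0779 − 0.9277) = 0.0748/0.1501 = 0.4979
Terminal stock prices: S_uu = 52.28, S_ud = 45, S_dd = 38.73
Terminal payoffs (K − S): max(-7.283, 0) = 0, max(0, 0) = 0, max(6.268, 0) = 6.268
Node u (S = 48.5): V_u = e^(−0.0025)·[0.4979·0.0000 + 0.5021·0.0000] = 0.0000
Node d (S = 41.75): V_d = e^(−0.0025)·[0.4979·0.0000 + 0.5021·6.2681] = 3.1392
Node 0 (S = 45): V_0 = e^(−0.0025)·[0.4979·0.0000 + 0.5021·3.1392] = 1.5722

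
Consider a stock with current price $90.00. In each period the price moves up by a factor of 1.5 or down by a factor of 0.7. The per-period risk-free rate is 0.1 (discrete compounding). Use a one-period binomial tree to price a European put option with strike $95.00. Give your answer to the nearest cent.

Risk-neutral probability p = (1 + 0.1 − 0.7)/(1.5 − 0.7) = 0.4000/0.8000 = 0.5000
Terminal stock prices: S_u = 135, S_d = 63
Terminal payoffs (K − S): max(-40, 0) = 0, max(32, 0) = 32
Node 0 (S = 90): V_0 = 1/1.1·[0.5000·0.0000 + 0.5000·32.0000] = 14.5455

$14.55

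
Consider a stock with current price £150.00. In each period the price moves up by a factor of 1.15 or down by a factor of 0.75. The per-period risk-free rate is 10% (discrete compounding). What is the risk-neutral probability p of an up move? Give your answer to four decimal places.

Risk-neutral probability p = (1 + 0.1 − 0.75)/(1.15 − 0.75) = 0.3500/0.4000 = 0.8750

p = 0.8750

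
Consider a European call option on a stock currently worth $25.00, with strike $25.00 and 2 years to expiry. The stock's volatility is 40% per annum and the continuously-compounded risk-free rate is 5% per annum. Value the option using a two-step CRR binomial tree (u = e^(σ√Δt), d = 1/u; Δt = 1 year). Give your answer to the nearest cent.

CRR parameters: u = e^(σ√Δt) = e^(0.4·√1) = 1.4918, d = 1/u = 0.6703
Per-period rate: rΔt = 0.05·1 = 0.05, so R = e^0.05 = 1.0513
Risk-neutral probability p = (e^0.05 − 0.6703)/(1.4918 − 0.6703) = 0.3810/0.8215 = 0.4637
Terminal stock prices: S_uu = 55.64, S_ud = 25, S_dd = 11.23
Terminal payoffs (S − K): max(30.64, 0) = 30.64, max(0, 0) = 0, max(-13.77, 0) = 0
Node u (S = 37.3): V_u = e^(−0.05)·[0.4637·30.6385 + 0.5363·0.0000] = 13.5149
Node d (S = 16.76): V_d = e^(−0.05)·[0.4637·0.0000 + 0.5363·0.0000] = 0.0000
Node 0 (S = 25): V_0 = e^(−0.05)·[0.4637·13.5149 + 0.5363·0.0000] = 5.9615

$5.96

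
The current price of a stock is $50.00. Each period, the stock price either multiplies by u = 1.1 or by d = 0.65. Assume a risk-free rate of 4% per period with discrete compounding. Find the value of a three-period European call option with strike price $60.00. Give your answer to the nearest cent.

$3.79

Risk-neutral probability p = (1 + 0.04 − 0.65)/(1.1 − 0.65) = 0.3900/0.4500 = 0.8667
Terminal stock prices: S_uuu = 66.55, S_uud = 39.33, S_udd = 23.24, S_ddd = 13.73
Terminal payoffs (S − K): max(6.55, 0) = 6.55, max(-20.67, 0) = 0, max(-36.76, 0) = 0, max(-46.27, 0) = 0
Node uu (S = 60.5): V_uu = 1/1.04·[0.8667·6.5500 + 0.1333·0.0000] = 5.4583
Node ud (S = 35.75): V_ud = 1/1.04·[0.8667·0.0000 + 0.1333·0.0000] = 0.0000
Node dd (S = 21.13): V_dd = 1/1.04·[0.8667·0.0000 + 0.1333·0.0000] = 0.0000
Node u (S = 55): V_u = 1/1.04·[0.8667·5.4583 + 0.1333·0.0000] = 4.5486
Node d (S = 32.5): V_d = 1/1.04·[0.8667·0.0000 + 0.1333·0.0000] = 0.0000
Node 0 (S = 50): V_0 = 1/1.04·[0.8667·4.5486 + 0.1333·0.0000] = 3.7905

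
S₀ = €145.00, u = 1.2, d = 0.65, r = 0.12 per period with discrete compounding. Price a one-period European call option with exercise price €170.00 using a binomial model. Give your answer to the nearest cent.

Risk-neutral probability p = (1 + 0.12 − 0.65)/(1.2 − 0.65) = 0.4700/0.5500 = 0.8545
Terminal stock prices: S_u = 174, S_d = 94.25
Terminal payoffs (S − K): max(4, 0) = 4, max(-75.75, 0) = 0
Node 0 (S = 145): V_0 = 1/1.12·[0.8545·4.0000 + 0.1455·0.0000] = 3.0519

€3.05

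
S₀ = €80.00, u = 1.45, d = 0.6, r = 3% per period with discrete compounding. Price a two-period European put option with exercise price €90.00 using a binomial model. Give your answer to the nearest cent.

Risk-neutral probability p = (1 + 0.03 − 0.6)/(1.45 − 0.6) = 0.4300/0.8500 = 0.5059
Terminal stock prices: S_uu = 168.2, S_ud = 69.6, S_dd = 28.8
Terminal payoffs (K − S): max(-78.2, 0) = 0, max(20.4, 0) = 20.4, max(61.2, 0) = 61.2
Node u (S = 116): V_u = 1/1.03·[0.5059·0.0000 + 0.4941·20.4000] = 9.7864
Node d (S = 48): V_d = 1/1.03·[0.5059·20.4000 + 0.4941·61.2000] = 39.3786
Node 0 (S = 80): V_0 = 1/1.03·[0.5059·9.7864 + 0.4941·39.3786] = 23.6975

€23.70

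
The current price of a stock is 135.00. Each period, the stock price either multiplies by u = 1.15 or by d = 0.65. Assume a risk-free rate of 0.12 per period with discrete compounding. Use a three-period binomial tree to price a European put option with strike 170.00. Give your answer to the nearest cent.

6.88

Risk-neutral probability p = (1 + 0.12 − 0.65)/(1.15 − 0.65) = 0.4700/0.5000 = 0.9400
Terminal stock prices: S_uuu = 205.3, S_uud = 116, S_udd = 65.59, S_ddd = 37.07
Terminal payoffs (K − S): max(-35.32, 0) = 0, max(53.95, 0) = 53.95, max(104.4, 0) = 104.4, max(132.9, 0) = 132.9
Node uu (S = 178.5): V_uu = 1/1.12·[0.9400·0.0000 + 0.0600·53.9506] = 2.8902
Node ud (S = 100.9): V_ud = 1/1.12·[0.9400·53.9506 + 0.0600·104.4069] = 50.8732
Node dd (S = 57.04): V_dd = 1/1.12·[0.9400·104.4069 + 0.0600·132.9256] = 94.7482
Node u (S = 155.2): V_u = 1/1.12·[0.9400·2.8902 + 0.0600·50.8732] = 5.1511
Node d (S = 87.75): V_d = 1/1.12·[0.9400·50.8732 + 0.0600·94.7482] = 47.7730
Node 0 (S = 135): V_0 = 1/1.12·[0.9400·5.1511 + 0.0600·47.7730] = 6.8825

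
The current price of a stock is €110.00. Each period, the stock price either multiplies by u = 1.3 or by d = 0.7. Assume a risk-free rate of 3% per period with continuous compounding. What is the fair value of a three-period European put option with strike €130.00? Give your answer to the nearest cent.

€25.91

Risk-neutral probability p = (e^0.03 − 0.7)/(1.3 − 0.7) = 0.3305/0.6000 = 0.5508
Terminal stock prices: S_uuu = 241.7, S_uud = 130.1, S_udd = 70.07, S_ddd = 37.73
Terminal payoffs (K − S): max(-111.7, 0) = 0, max(-0.13, 0) = 0, max(59.93, 0) = 59.93, max(92.27, 0) = 92.27
Node uu (S = 185.9): V_uu = e^(−0.03)·[0.5508·0.0000 + 0.4492·0.0000] = 0.0000
Node ud (S = 100.1): V_ud = e^(−0.03)·[0.5508·0.0000 + 0.4492·59.9300] = 26.1274
Node dd (S = 53.9): V_dd = e^(−0.03)·[0.5508·59.9300 + 0.4492·92.2700] = 72.2579
Node u (S = 143): V_u = e^(−0.03)·[0.5508·0.0000 + 0.4492·26.1274] = 11.3906
Node d (S = 77): V_d = e^(−0.03)·[0.5508·26.1274 + 0.4492·72.2579] = 45.4665
Node 0 (S = 110): V_0 = e^(−0.03)·[0.5508·11.3906 + 0.4492·45.4665] = 25.9099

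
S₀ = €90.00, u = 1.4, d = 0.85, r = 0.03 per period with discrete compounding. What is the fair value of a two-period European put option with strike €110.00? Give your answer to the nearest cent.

Risk-neutral probability p = (1 + 0.03 − 0.85)/(1.4 − 0.85) = 0.1800/0.5500 = 0.3273
Terminal stock prices: S_uu = 176.4, S_ud = 107.1, S_dd = 65.02
Terminal payoffs (K − S): max(-66.4, 0) = 0, max(2.9, 0) = 2.9, max(44.98, 0) = 44.98
Node u (S = 126): V_u = 1/1.03·[0.3273·0.0000 + 0.6727·2.9000] = 1.8941
Node d (S = 76.5): V_d = 1/1.03·[0.3273·2.9000 + 0.6727·44.9750] = 30.2961
Node 0 (S = 90): V_0 = 1/1.03·[0.3273·1.8941 + 0.6727·30.2961] = 20.3892

€20.39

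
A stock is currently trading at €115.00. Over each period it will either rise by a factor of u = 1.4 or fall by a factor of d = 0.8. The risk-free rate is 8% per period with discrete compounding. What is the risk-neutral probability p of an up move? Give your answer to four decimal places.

p = 0.4667

Risk-neutral probability p = (1 + 0.08 − 0.8)/(1.4 − 0.8) = 0.2800/0.6000 = 0.4667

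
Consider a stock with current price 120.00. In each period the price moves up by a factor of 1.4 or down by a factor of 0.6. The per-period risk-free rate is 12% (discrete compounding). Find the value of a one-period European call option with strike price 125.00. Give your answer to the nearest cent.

Risk-neutral probability p = (1 + 0.12 − 0.6)/(1.4 − 0.6) = 0.5200/0.8000 = 0.6500
Terminal stock prices: S_u = 168, S_d = 72
Terminal payoffs (S − K): max(43, 0) = 43, max(-53, 0) = 0
Node 0 (S = 120): V_0 = 1/1.12·[0.6500·43.0000 + 0.3500·0.0000] = 24.9554

24.96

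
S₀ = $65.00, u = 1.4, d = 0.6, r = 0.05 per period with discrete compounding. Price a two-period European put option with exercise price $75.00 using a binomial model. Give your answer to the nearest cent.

$18.07

Risk-neutral probability p = (1 + 0.05 − 0.6)/(1.4 − 0.6) = 0.4500/0.8000 = 0.5625
Terminal stock prices: S_uu = 127.4, S_ud = 54.6, S_dd = 23.4
Terminal payoffs (K − S): max(-52.4, 0) = 0, max(20.4, 0) = 20.4, max(51.6, 0) = 51.6
Node u (S = 91): V_u = 1/1.05·[0.5625·0.0000 + 0.4375·20.4000] = 8.5000
Node d (S = 39): V_d = 1/1.05·[0.5625·20.4000 + 0.4375·51.6000] = 32.4286
Node 0 (S = 65): V_0 = 1/1.05·[0.5625·8.5000 + 0.4375·32.4286] = 18.0655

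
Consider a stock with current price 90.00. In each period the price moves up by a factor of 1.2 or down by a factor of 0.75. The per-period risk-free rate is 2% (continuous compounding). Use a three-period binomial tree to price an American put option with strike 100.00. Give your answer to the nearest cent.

Risk-neutral probability p = (e^0.02 − 0.75)/(1.2 − 0.75) = 0.2702/0.4500 = 0.6004
Terminal stock prices: S_uuu = 155.5, S_uud = 97.2, S_udd = 60.75, S_ddd = 37.97
Terminal payoffs (K − S): max(-55.52, 0) = 0, max(2.8, 0) = 2.8, max(39.25, 0) = 39.25, max(62.03, 0) = 62.03
Node uu (S = 129.6): continuation = e^(−0.02)·[0.6004·0.0000 + 0.3996·2.8000] = 1.0966; exercise value = 0.0000 ≤ continuation, so V_uu = 1.0966
Node ud (S = 81): continuation = e^(−0.02)·[0.6004·2.8000 + 0.3996·39.2500] = 17.0199; exercise value = 19.0000 > continuation, so V_ud = 19.0000 (exercise)
Node dd (S = 50.62): continuation = e^(−0.02)·[0.6004·39.2500 + 0.3996·62.0312] = 47.3949; exercise value = 49.3750 > continuation, so V_dd = 49.3750 (exercise)
Node u (S = 108): continuation = e^(−0.02)·[0.6004·1.0966 + 0.3996·19.0000] = 8.0866; exercise value = 0.0000 ≤ continuation, so V_u = 8.0866
Node d (S = 67.5): continuation = e^(−0.02)·[0.6004·19.0000 + 0.3996·49.3750] = 30.5199; exercise value = 32.5000 > continuation, so V_d = 32.5000 (exercise)
Node 0 (S = 90): continuation = e^(−0.02)·[0.6004·8.0866 + 0.3996·32.5000] = 17.4878; exercise value = 10.0000 ≤ continuation, so V_0 = 17.4878

17.49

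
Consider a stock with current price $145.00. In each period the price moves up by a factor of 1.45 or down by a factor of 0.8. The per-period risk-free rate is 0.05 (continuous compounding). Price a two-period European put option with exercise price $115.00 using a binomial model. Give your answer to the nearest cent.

$7.56

Risk-neutral probability p = (e^0.05 − 0.8)/(1.45 − 0.8) = 0.2513/0.6500 = 0.3866
Terminal stock prices: S_uu = 304.9, S_ud = 168.2, S_dd = 92.8
Terminal payoffs (K − S): max(-189.9, 0) = 0, max(-53.2, 0) = 0, max(22.2, 0) = 22.2
Node u (S = 210.2): V_u = e^(−0.05)·[0.3866·0.0000 + 0.6134·0.0000] = 0.0000
Node d (S = 116): V_d = e^(−0.05)·[0.3866·0.0000 + 0.6134·22.2000] = 12.9540
Node 0 (S = 145): V_0 = e^(−0.05)·[0.3866·0.0000 + 0.6134·12.9540] = 7.5588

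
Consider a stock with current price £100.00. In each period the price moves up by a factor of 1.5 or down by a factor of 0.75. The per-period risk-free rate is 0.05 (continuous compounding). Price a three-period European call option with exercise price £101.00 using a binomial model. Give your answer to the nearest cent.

£30.08

Risk-neutral probability p = (e^0.05 − 0.75)/(1.5 − 0.75) = 0.3013/0.7500 = 0.4017
Terminal stock prices: S_uuu = 337.5, S_uud = 168.8, S_udd = 84.38, S_ddd = 42.19
Terminal payoffs (S − K): max(236.5, 0) = 236.5, max(67.75, 0) = 67.75, max(-16.62, 0) = 0, max(-58.81, 0) = 0
Node uu (S = 225): V_uu = e^(−0.05)·[0.4017·236.5000 + 0.5983·67.7500] = 128.9258
Node ud (S = 112.5): V_ud = e^(−0.05)·[0.4017·67.7500 + 0.5983·0.0000] = 25.8875
Node dd (S = 56.25): V_dd = e^(−0.05)·[0.4017·0.0000 + 0.5983·0.0000] = 0.0000
Node u (S = 150): V_u = e^(−0.05)·[0.4017·128.9258 + 0.5983·25.8875] = 63.9963
Node d (S = 75): V_d = e^(−0.05)·[0.4017·25.8875 + 0.5983·0.0000] = 9.8917
Node 0 (S = 100): V_0 = e^(−0.05)·[0.4017·63.9963 + 0.5983·9.8917] = 30.0829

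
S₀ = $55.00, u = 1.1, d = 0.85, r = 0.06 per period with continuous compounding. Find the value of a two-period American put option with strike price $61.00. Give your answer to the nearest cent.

$6.00

Risk-neutral probability p = (e^0.06 − 0.85)/(1.1 − 0.85) = 0.2118/0.2500 = 0.8473
Terminal stock prices: S_uu = 66.55, S_ud = 51.43, S_dd = 39.74
Terminal payoffs (K − S): max(-5.55, 0) = 0, max(9.575, 0) = 9.575, max(21.26, 0) = 21.26
Node u (S = 60.5): continuation = e^(−0.06)·[0.8473·0.0000 + 0.1527·9.5750] = 1.3765; exercise value = 0.5000 ≤ continuation, so V_u = 1.3765
Node d (S = 46.75): continuation = e^(−0.06)·[0.8473·9.5750 + 0.1527·21.2625] = 10.6976; exercise value = 14.2500 > continuation, so V_d = 14.2500 (exercise)
Node 0 (S = 55): continuation = e^(−0.06)·[0.8473·1.3765 + 0.1527·14.2500] = 3.1471; exercise value = 6.0000 > continuation, so V_0 = 6.0000 (exercise)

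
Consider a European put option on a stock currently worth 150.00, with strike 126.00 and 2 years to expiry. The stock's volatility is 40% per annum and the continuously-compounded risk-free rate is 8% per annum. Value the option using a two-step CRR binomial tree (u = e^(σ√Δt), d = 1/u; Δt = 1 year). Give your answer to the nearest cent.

12.35

CRR parameters: u = e^(σ√Δt) = e^(0.4·√1) = 1.4918, d = 1/u = 0.6703
Per-period rate: rΔt = 0.08·1 = 0.08, so R = e^0.08 = 1.0833
Risk-neutral probability p = (e^0.08 − 0.6703)/(1.4918 − 0.6703) = 0.4130/0.8215 = 0.5027
Terminal stock prices: S_uu = 333.8, S_ud = 150, S_dd = 67.4
Terminal payoffs (K − S): max(-207.8, 0) = 0, max(-24, 0) = 0, max(58.6, 0) = 58.6
Node u (S = 223.8): V_u = e^(−0.08)·[0.5027·0.0000 + 0.4973·0.0000] = 0.0000
Node d (S = 100.5): V_d = e^(−0.08)·[0.5027·0.0000 + 0.4973·58.6007] = 26.9018
Node 0 (S = 150): V_0 = e^(−0.08)·[0.5027·0.0000 + 0.4973·26.9018] = 12.3498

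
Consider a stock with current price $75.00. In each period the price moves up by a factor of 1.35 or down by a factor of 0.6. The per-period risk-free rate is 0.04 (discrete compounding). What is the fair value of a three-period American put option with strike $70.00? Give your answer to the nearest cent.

Risk-neutral probability p = (1 + 0.04 − 0.6)/(1.35 − 0.6) = 0.4400/0.7500 = 0.5867
Terminal stock prices: S_uuu = 184.5, S_uud = 82.01, S_udd = 36.45, S_ddd = 16.2
Terminal payoffs (K − S): max(-114.5, 0) = 0, max(-12.01, 0) = 0, max(33.55, 0) = 33.55, max(53.8, 0) = 53.8
Node uu (S = 136.7): continuation = 1/1.04·[0.5867·0.0000 + 0.4133·0.0000] = 0.0000; exercise value = 0.0000 ≤ continuation, so V_uu = 0.0000
Node ud (S = 60.75): continuation = 1/1.04·[0.5867·0.0000 + 0.4133·33.5500] = 13.3340; exercise value = 9.2500 ≤ continuation, so V_ud = 13.3340
Node dd (S = 27): continuation = 1/1.04·[0.5867·33.5500 + 0.4133·53.8000] = 40.3077; exercise value = 43.0000 > continuation, so V_dd = 43.0000 (exercise)
Node u (S = 101.2): continuation = 1/1.04·[0.5867·0.0000 + 0.4133·13.3340] = 5.2994; exercise value = 0.0000 ≤ continuation, so V_u = 5.2994
Node d (S = 45): continuation = 1/1.04·[0.5867·13.3340 + 0.4133·43.0000] = 24.6115; exercise value = 25.0000 > continuation, so V_d = 25.0000 (exercise)
Node 0 (S = 75): continuation = 1/1.04·[0.5867·5.2994 + 0.4133·25.0000] = 12.9253; exercise value = 0.0000 ≤ continuation, so V_0 = 12.9253

$12.93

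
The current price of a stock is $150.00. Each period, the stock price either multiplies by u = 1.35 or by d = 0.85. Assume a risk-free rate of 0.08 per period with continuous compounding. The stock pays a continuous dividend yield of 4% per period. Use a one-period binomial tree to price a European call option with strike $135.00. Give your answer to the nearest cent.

$23.78

Per-period risk-free factor R = e^0.08 = 1.0833; dividend-adjusted growth = e^(0.08−0.04) = 1.0408.
Risk-neutral probability p = (1.0408 − 0.85)/(1.35 − 0.85) = 0.1908/0.5000 = 0.3816
Terminal stock prices: S_u = 202.5, S_d = 127.5
Terminal payoffs (S − K): max(67.5, 0) = 67.5, max(-7.5, 0) = 0
Node 0 (S = 150): V_0 = e^(−0.08)·[0.3816·67.5000 + 0.6184·0.0000] = 23.7790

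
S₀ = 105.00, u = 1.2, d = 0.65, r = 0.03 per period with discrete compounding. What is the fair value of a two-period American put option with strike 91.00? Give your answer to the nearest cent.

Risk-neutral probability p = (1 + 0.03 − 0.65)/(1.2 − 0.65) = 0.3800/0.5500 = 0.6909
Terminal stock prices: S_uu = 151.2, S_ud = 81.9, S_dd = 44.36
Terminal payoffs (K − S): max(-60.2, 0) = 0, max(9.1, 0) = 9.1, max(46.64, 0) = 46.64
Node u (S = 126): continuation = 1/1.03·[0.6909·0.0000 + 0.3091·9.1000] = 2.7308; exercise value = 0.0000 ≤ continuation, so V_u = 2.7308
Node d (S = 68.25): continuation = 1/1.03·[0.6909·9.1000 + 0.3091·46.6375] = 20.0995; exercise value = 22.7500 > continuation, so V_d = 22.7500 (exercise)
Node 0 (S = 105): continuation = 1/1.03·[0.6909·2.7308 + 0.3091·22.7500] = 8.6588; exercise value = 0.0000 ≤ continuation, so V_0 = 8.6588

8.66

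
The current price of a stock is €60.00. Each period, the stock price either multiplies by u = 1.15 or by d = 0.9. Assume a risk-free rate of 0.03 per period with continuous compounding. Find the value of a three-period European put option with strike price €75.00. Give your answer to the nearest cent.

€10.66

Risk-neutral probability p = (e^0.03 − 0.9)/(1.15 − 0.9) = 0.1305/0.2500 = 0.5218
Terminal stock prices: S_uuu = 91.25, S_uud = 71.41, S_udd = 55.89, S_ddd = 43.74
Terminal payoffs (K − S): max(-16.25, 0) = 0, max(3.585, 0) = 3.585, max(19.11, 0) = 19.11, max(31.26, 0) = 31.26
Node uu (S = 79.35): V_uu = e^(−0.03)·[0.5218·0.0000 + 0.4782·3.5850] = 1.6636
Node ud (S = 62.1): V_ud = e^(−0.03)·[0.5218·3.5850 + 0.4782·19.1100] = 10.6834
Node dd (S = 48.6): V_dd = e^(−0.03)·[0.5218·19.1100 + 0.4782·31.2600] = 24.1834
Node u (S = 69): V_u = e^(−0.03)·[0.5218·1.6636 + 0.4782·10.6834] = 5.8001
Node d (S = 54): V_d = e^(−0.03)·[0.5218·10.6834 + 0.4782·24.1834] = 16.6323
Node 0 (S = 60): V_0 = e^(−0.03)·[0.5218·5.8001 + 0.4782·16.6323] = 10.6554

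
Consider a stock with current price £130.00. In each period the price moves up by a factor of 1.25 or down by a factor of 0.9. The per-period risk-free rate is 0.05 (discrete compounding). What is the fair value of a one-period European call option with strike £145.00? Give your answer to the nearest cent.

Risk-neutral probability p = (1 + 0.05 − 0.9)/(1.25 − 0.9) = 0.1500/0.3500 = 0.4286
Terminal stock prices: S_u = 162.5, S_d = 117
Terminal payoffs (S − K): max(17.5, 0) = 17.5, max(-28, 0) = 0
Node 0 (S = 130): V_0 = 1/1.05·[0.4286·17.5000 + 0.5714·0.0000] = 7.1429

£7.14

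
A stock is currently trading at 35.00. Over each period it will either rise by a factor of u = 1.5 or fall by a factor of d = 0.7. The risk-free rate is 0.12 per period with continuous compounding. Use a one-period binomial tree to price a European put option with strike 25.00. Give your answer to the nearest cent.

0.21

Risk-neutral probability p = (e^0.12 − 0.7)/(1.5 − 0.7) = 0.4275/0.8000 = 0.5344
Terminal stock prices: S_u = 52.5, S_d = 24.5
Terminal payoffs (K − S): max(-27.5, 0) = 0, max(0.5, 0) = 0.5
Node 0 (S = 35): V_0 = e^(−0.12)·[0.5344·0.0000 + 0.4656·0.5000] = 0.2065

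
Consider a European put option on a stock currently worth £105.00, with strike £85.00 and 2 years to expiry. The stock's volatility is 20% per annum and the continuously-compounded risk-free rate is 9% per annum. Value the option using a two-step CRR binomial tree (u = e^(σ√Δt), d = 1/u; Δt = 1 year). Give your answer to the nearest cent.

£1.22

CRR parameters: u = e^(σ√Δt) = e^(0.2·√1) = 1.2214, d = 1/u = 0.8187
Per-period rate: rΔt = 0.09·1 = 0.09, so R = e^0.09 = 1.0942
Risk-neutral probability p = (e^0.09 − 0.8187)/(1.2214 − 0.8187) = 0.2754/0.4027 = 0.6840
Terminal stock prices: S_uu = 156.6, S_ud = 105, S_dd = 70.38
Terminal payoffs (K − S): max(-71.64, 0) = 0, max(-20, 0) = 0, max(14.62, 0) = 14.62
Node u (S = 128.2): V_u = e^(−0.09)·[0.6840·0.0000 + 0.3160·0.0000] = 0.0000
Node d (S = 85.97): V_d = e^(−0.09)·[0.6840·0.0000 + 0.3160·14.6164] = 4.2207
Node 0 (S = 105): V_0 = e^(−0.09)·[0.6840·0.0000 + 0.3160·4.2207] = 1.2188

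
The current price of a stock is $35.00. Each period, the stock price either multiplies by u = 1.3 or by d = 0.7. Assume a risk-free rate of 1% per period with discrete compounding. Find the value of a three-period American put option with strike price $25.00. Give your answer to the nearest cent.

Risk-neutral probability p = (1 + 0.01 − 0.7)/(1.3 − 0.7) = 0.3100/0.6000 = 0.5167
Terminal stock prices: S_uuu = 76.89, S_uud = 41.41, S_udd = 22.29, S_ddd = 12
Terminal payoffs (K − S): max(-51.89, 0) = 0, max(-16.41, 0) = 0, max(2.705, 0) = 2.705, max(13, 0) = 13
Node uu (S = 59.15): continuation = 1/1.01·[0.5167·0.0000 + 0.4833·0.0000] = 0.0000; exercise value = 0.0000 ≤ continuation, so V_uu = 0.0000
Node ud (S = 31.85): continuation = 1/1.01·[0.5167·0.0000 + 0.4833·2.7050] = 1.2945; exercise value = 0.0000 ≤ continuation, so V_ud = 1.2945
Node dd (S = 17.15): continuation = 1/1.01·[0.5167·2.7050 + 0.4833·12.9950] = 7.6025; exercise value = 7.8500 > continuation, so V_dd = 7.8500 (exercise)
Node u (S = 45.5): continuation = 1/1.01·[0.5167·0.0000 + 0.4833·1.2945] = 0.6195; exercise value = 0.0000 ≤ continuation, so V_u = 0.6195
Node d (S = 24.5): continuation = 1/1.01·[0.5167·1.2945 + 0.4833·7.8500] = 4.4188; exercise value = 0.5000 ≤ continuation, so V_d = 4.4188
Node 0 (S = 35): continuation = 1/1.01·[0.5167·0.6195 + 0.4833·4.4188] = 2.4315; exercise value = 0.0000 ≤ continuation, so V_0 = 2.4315

$2.43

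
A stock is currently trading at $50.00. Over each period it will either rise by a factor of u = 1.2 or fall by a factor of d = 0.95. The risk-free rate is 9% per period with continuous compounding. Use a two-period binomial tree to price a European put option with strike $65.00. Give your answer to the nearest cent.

$6.24

Risk-neutral probability p = (e^0.09 − 0.95)/(1.2 − 0.95) = 0.1442/0.2500 = 0.5767
Terminal stock prices: S_uu = 72, S_ud = 57, S_dd = 45.12
Terminal payoffs (K − S): max(-7, 0) = 0, max(8, 0) = 8, max(19.88, 0) = 19.88
Node u (S = 60): V_u = e^(−0.09)·[0.5767·0.0000 + 0.4233·8.0000] = 3.0950
Node d (S = 47.5): V_d = e^(−0.09)·[0.5767·8.0000 + 0.4233·19.8750] = 11.9055
Node 0 (S = 50): V_0 = e^(−0.09)·[0.5767·3.0950 + 0.4233·11.9055] = 6.2371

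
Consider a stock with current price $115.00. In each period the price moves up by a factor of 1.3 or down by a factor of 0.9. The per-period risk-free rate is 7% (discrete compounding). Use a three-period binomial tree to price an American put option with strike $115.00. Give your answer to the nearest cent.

Risk-neutral probability p = (1 + 0.07 − 0.9)/(1.3 − 0.9) = 0.1700/0.4000 = 0.4250
Terminal stock prices: S_uuu = 252.7, S_uud = 174.9, S_udd = 121.1, S_ddd = 83.84
Terminal payoffs (K − S): max(-137.7, 0) = 0, max(-59.92, 0) = 0, max(-6.095, 0) = 0, max(31.16, 0) = 31.16
Node uu (S = 194.4): continuation = 1/1.07·[0.4250·0.0000 + 0.5750·0.0000] = 0.0000; exercise value = 0.0000 ≤ continuation, so V_uu = 0.0000
Node ud (S = 134.6): continuation = 1/1.07·[0.4250·0.0000 + 0.5750·0.0000] = 0.0000; exercise value = 0.0000 ≤ continuation, so V_ud = 0.0000
Node dd (S = 93.15): continuation = 1/1.07·[0.4250·0.0000 + 0.5750·31.1650] = 16.7475; exercise value = 21.8500 > continuation, so V_dd = 21.8500 (exercise)
Node u (S = 149.5): continuation = 1/1.07·[0.4250·0.0000 + 0.5750·0.0000] = 0.0000; exercise value = 0.0000 ≤ continuation, so V_u = 0.0000
Node d (S = 103.5): continuation = 1/1.07·[0.4250·0.0000 + 0.5750·21.8500] = 11.7418; exercise value = 11.5000 ≤ continuation, so V_d = 11.7418
Node 0 (S = 115): continuation = 1/1.07·[0.4250·0.0000 + 0.5750·11.7418] = 6.3099; exercise value = 0.0000 ≤ continuation, so V_0 = 6.3099

$6.31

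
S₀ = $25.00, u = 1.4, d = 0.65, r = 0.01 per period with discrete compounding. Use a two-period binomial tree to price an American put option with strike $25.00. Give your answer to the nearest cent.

$5.06

Risk-neutral probability p = (1 + 0.01 − 0.65)/(1.4 − 0.65) = 0.3600/0.7500 = 0.4800
Terminal stock prices: S_uu = 49, S_ud = 22.75, S_dd = 10.56
Terminal payoffs (K − S): max(-24, 0) = 0, max(2.25, 0) = 2.25, max(14.44, 0) = 14.44
Node u (S = 35): continuation = 1/1.01·[0.4800·0.0000 + 0.5200·2.2500] = 1.1584; exercise value = 0.0000 ≤ continuation, so V_u = 1.1584
Node d (S = 16.25): continuation = 1/1.01·[0.4800·2.2500 + 0.5200·14.4375] = 8.5025; exercise value = 8.7500 > continuation, so V_d = 8.7500 (exercise)
Node 0 (S = 25): continuation = 1/1.01·[0.4800·1.1584 + 0.5200·8.7500] = 5.0555; exercise value = 0.0000 ≤ continuation, so V_0 = 5.0555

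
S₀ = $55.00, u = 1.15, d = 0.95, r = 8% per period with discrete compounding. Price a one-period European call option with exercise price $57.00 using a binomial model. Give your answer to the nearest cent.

$3.76

Risk-neutral probability p = (1 + 0.08 − 0.95)/(1.15 − 0.95) = 0.1300/0.2000 = 0.6500
Terminal stock prices: S_u = 63.25, S_d = 52.25
Terminal payoffs (S − K): max(6.25, 0) = 6.25, max(-4.75, 0) = 0
Node 0 (S = 55): V_0 = 1/1.08·[0.6500·6.2500 + 0.3500·0.0000] = 3.7616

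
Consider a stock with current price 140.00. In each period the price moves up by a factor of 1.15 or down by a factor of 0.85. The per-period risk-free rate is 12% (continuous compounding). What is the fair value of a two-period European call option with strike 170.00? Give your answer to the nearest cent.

Risk-neutral probability p = (e^0.12 − 0.85)/(1.15 − 0.85) = 0.2775/0.3000 = 0.9250
Terminal stock prices: S_uu = 185.1, S_ud = 136.8, S_dd = 101.1
Terminal payoffs (S − K): max(15.15, 0) = 15.15, max(-33.15, 0) = 0, max(-68.85, 0) = 0
Node u (S = 161): V_u = e^(−0.12)·[0.9250·15.1500 + 0.0750·0.0000] = 12.4289
Node d (S = 119): V_d = e^(−0.12)·[0.9250·0.0000 + 0.0750·0.0000] = 0.0000
Node 0 (S = 140): V_0 = e^(−0.12)·[0.9250·12.4289 + 0.0750·0.0000] = 10.1966

10.20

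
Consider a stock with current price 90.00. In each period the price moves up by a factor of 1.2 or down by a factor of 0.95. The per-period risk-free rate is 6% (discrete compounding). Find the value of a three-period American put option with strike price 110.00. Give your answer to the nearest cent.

20.00

Risk-neutral probability p = (1 + 0.06 − 0.95)/(1.2 − 0.95) = 0.1100/0.2500 = 0.4400
Terminal stock prices: S_uuu = 155.5, S_uud = 123.1, S_udd = 97.47, S_ddd = 77.16
Terminal payoffs (K − S): max(-45.52, 0) = 0, max(-13.12, 0) = 0, max(12.53, 0) = 12.53, max(32.84, 0) = 32.84
Node uu (S = 129.6): continuation = 1/1.06·[0.4400·0.0000 + 0.5600·0.0000] = 0.0000; exercise value = 0.0000 ≤ continuation, so V_uu = 0.0000
Node ud (S = 102.6): continuation = 1/1.06·[0.4400·0.0000 + 0.5600·12.5300] = 6.6196; exercise value = 7.4000 > continuation, so V_ud = 7.4000 (exercise)
Node dd (S = 81.22): continuation = 1/1.06·[0.4400·12.5300 + 0.5600·32.8363] = 22.5486; exercise value = 28.7750 > continuation, so V_dd = 28.7750 (exercise)
Node u (S = 108): continuation = 1/1.06·[0.4400·0.0000 + 0.5600·7.4000] = 3.9094; exercise value = 2.0000 ≤ continuation, so V_u = 3.9094
Node d (S = 85.5): continuation = 1/1.06·[0.4400·7.4000 + 0.5600·28.7750] = 18.2736; exercise value = 24.5000 > continuation, so V_d = 24.5000 (exercise)
Node 0 (S = 90): continuation = 1/1.06·[0.4400·3.9094 + 0.5600·24.5000] = 14.5662; exercise value = 20.0000 > continuation, so V_0 = 20.0000 (exercise)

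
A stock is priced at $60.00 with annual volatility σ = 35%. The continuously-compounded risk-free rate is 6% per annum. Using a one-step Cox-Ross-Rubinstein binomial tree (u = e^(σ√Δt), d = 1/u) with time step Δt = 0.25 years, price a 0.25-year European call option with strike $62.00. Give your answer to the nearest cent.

$4.66

CRR parameters: u = e^(σ√Δt) = e^(0.35·√0.25) = 1.1912, d = 1/u = 0.8395
Per-period rate: rΔt = 0.06·0.25 = 0.015, so R = e^0.015 = 1.0151
Risk-neutral probability p = (e^0.015 − 0.8395)/(1.1912 − 0.8395) = 0.1757/0.3518 = 0.4993
Terminal stock prices: S_u = 71.47, S_d = 50.37
Terminal payoffs (S − K): max(9.475, 0) = 9.475, max(-11.63, 0) = 0
Node 0 (S = 60): V_0 = e^(−0.015)·[0.4993·9.4748 + 0.5007·0.0000] = 4.6605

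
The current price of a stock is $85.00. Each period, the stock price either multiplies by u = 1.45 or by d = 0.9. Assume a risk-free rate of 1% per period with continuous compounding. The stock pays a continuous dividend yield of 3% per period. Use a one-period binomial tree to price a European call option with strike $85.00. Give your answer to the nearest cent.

$5.52

Per-period risk-free factor R = e^0.01 = 1.0101; dividend-adjusted growth = e^(0.01−0.03) = 0.9802.
Risk-neutral probability p = (0.9802 − 0.9)/(1.45 − 0.9) = 0.0802/0.5500 = 0.1458
Terminal stock prices: S_u = 123.2, S_d = 76.5
Terminal payoffs (S − K): max(38.25, 0) = 38.25, max(-8.5, 0) = 0
Node 0 (S = 85): V_0 = e^(−0.01)·[0.1458·38.2500 + 0.8542·0.0000] = 5.5220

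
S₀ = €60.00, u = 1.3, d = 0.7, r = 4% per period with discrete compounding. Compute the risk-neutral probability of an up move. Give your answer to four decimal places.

p = 0.5667

Risk-neutral probability p = (1 + 0.04 − 0.7)/(1.3 − 0.7) = 0.3400/0.6000 = 0.5667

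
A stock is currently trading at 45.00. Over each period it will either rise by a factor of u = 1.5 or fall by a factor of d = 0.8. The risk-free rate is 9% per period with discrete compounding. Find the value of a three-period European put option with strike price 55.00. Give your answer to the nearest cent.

Risk-neutral probability p = (1 + 0.09 − 0.8)/(1.5 − 0.8) = 0.2900/0.7000 = 0.4143
Terminal stock prices: S_uuu = 151.9, S_uud = 81, S_udd = 43.2, S_ddd = 23.04
Terminal payoffs (K − S): max(-96.88, 0) = 0, max(-26, 0) = 0, max(11.8, 0) = 11.8, max(31.96, 0) = 31.96
Node uu (S = 101.2): V_uu = 1/1.09·[0.4143·0.0000 + 0.5857·0.0000] = 0.0000
Node ud (S = 54): V_ud = 1/1.09·[0.4143·0.0000 + 0.5857·11.8000] = 6.3408
Node dd (S = 28.8): V_dd = 1/1.09·[0.4143·11.8000 + 0.5857·31.9600] = 21.6587
Node u (S = 67.5): V_u = 1/1.09·[0.4143·0.0000 + 0.5857·6.3408] = 3.4072
Node d (S = 36): V_d = 1/1.09·[0.4143·6.3408 + 0.5857·21.6587] = 14.0484
Node 0 (S = 45): V_0 = 1/1.09·[0.4143·3.4072 + 0.5857·14.0484] = 8.8439

8.84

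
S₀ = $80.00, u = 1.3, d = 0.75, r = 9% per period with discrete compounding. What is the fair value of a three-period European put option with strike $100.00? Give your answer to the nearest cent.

Risk-neutral probability p = (1 + 0.09 − 0.75)/(1.3 − 0.75) = 0.3400/0.5500 = 0.6182
Terminal stock prices: S_uuu = 175.8, S_uud = 101.4, S_udd = 58.5, S_ddd = 33.75
Terminal payoffs (K − S): max(-75.76, 0) = 0, max(-1.4, 0) = 0, max(41.5, 0) = 41.5, max(66.25, 0) = 66.25
Node uu (S = 135.2): V_uu = 1/1.09·[0.6182·0.0000 + 0.3818·0.0000] = 0.0000
Node ud (S = 78): V_ud = 1/1.09·[0.6182·0.0000 + 0.3818·41.5000] = 14.5371
Node dd (S = 45): V_dd = 1/1.09·[0.6182·41.5000 + 0.3818·66.2500] = 46.7431
Node u (S = 104): V_u = 1/1.09·[0.6182·0.0000 + 0.3818·14.5371] = 5.0922
Node d (S = 60): V_d = 1/1.09·[0.6182·14.5371 + 0.3818·46.7431] = 24.6183
Node 0 (S = 80): V_0 = 1/1.09·[0.6182·5.0922 + 0.3818·24.6183] = 11.5116

$11.51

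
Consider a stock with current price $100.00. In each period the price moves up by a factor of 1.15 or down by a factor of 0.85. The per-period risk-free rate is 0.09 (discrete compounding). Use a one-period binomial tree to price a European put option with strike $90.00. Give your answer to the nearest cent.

$0.92

Risk-neutral probability p = (1 + 0.09 − 0.85)/(1.15 − 0.85) = 0.2400/0.3000 = 0.8000
Terminal stock prices: S_u = 115, S_d = 85
Terminal payoffs (K − S): max(-25, 0) = 0, max(5, 0) = 5
Node 0 (S = 100): V_0 = 1/1.09·[0.8000·0.0000 + 0.2000·5.0000] = 0.9174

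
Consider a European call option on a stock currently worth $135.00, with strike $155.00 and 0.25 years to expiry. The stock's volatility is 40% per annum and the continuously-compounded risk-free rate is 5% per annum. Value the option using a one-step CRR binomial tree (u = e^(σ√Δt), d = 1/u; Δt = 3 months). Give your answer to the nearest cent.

$4.70

CRR parameters: u = e^(σ√Δt) = e^(0.4·√0.25) = 1.2214, d = 1/u = 0.8187
Per-period rate: rΔt = 0.05·0.25 = 0.0125, so R = e^0.0125 = 1.0126
Risk-neutral probability p = (e^0.0125 − 0.8187)/(1.2214 − 0.8187) = 0.1938/0.4027 = 0.4814
Terminal stock prices: S_u = 164.9, S_d = 110.5
Terminal payoffs (S − K): max(9.889, 0) = 9.889, max(-44.47, 0) = 0
Node 0 (S = 135): V_0 = e^(−0.0125)·[0.4814·9.8894 + 0.5186·0.0000] = 4.7016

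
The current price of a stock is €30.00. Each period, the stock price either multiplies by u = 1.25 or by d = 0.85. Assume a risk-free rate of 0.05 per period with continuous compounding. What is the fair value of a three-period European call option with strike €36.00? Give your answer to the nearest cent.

€3.73

Risk-neutral probability p = (e^0.05 − 0.85)/(1.25 − 0.85) = 0.2013/0.4000 = 0.5032
Terminal stock prices: S_uuu = 58.59, S_uud = 39.84, S_udd = 27.09, S_ddd = 18.42
Terminal payoffs (S − K): max(22.59, 0) = 22.59, max(3.844, 0) = 3.844, max(-8.906, 0) = 0, max(-17.58, 0) = 0
Node uu (S = 46.88): V_uu = e^(−0.05)·[0.5032·22.5938 + 0.4968·3.8438] = 12.6307
Node ud (S = 31.88): V_ud = e^(−0.05)·[0.5032·3.8438 + 0.4968·0.0000] = 1.8398
Node dd (S = 21.67): V_dd = e^(−0.05)·[0.5032·0.0000 + 0.4968·0.0000] = 0.0000
Node u (S = 37.5): V_u = e^(−0.05)·[0.5032·12.6307 + 0.4968·1.8398] = 6.9150
Node d (S = 25.5): V_d = e^(−0.05)·[0.5032·1.8398 + 0.4968·0.0000] = 0.8806
Node 0 (S = 30): V_0 = e^(−0.05)·[0.5032·6.9150 + 0.4968·0.8806] = 3.7259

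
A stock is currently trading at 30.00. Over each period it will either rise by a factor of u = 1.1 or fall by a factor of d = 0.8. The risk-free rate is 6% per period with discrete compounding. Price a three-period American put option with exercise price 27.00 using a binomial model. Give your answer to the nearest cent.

0.45

Risk-neutral probability p = (1 + 0.06 − 0.8)/(1.1 − 0.8) = 0.2600/0.3000 = 0.8667
Terminal stock prices: S_uuu = 39.93, S_uud = 29.04, S_udd = 21.12, S_ddd = 15.36
Terminal payoffs (K − S): max(-12.93, 0) = 0, max(-2.04, 0) = 0, max(5.88, 0) = 5.88, max(11.64, 0) = 11.64
Node uu (S = 36.3): continuation = 1/1.06·[0.8667·0.0000 + 0.1333·0.0000] = 0.0000; exercise value = 0.0000 ≤ continuation, so V_uu = 0.0000
Node ud (S = 26.4): continuation = 1/1.06·[0.8667·0.0000 + 0.1333·5.8800] = 0.7396; exercise value = 0.6000 ≤ continuation, so V_ud = 0.7396
Node dd (S = 19.2): continuation = 1/1.06·[0.8667·5.8800 + 0.1333·11.6400] = 6.2717; exercise value = 7.8000 > continuation, so V_dd = 7.8000 (exercise)
Node u (S = 33): continuation = 1/1.06·[0.8667·0.0000 + 0.1333·0.7396] = 0.0930; exercise value = 0.0000 ≤ continuation, so V_u = 0.0930
Node d (S = 24): continuation = 1/1.06·[0.8667·0.7396 + 0.1333·7.8000] = 1.5859; exercise value = 3.0000 > continuation, so V_d = 3.0000 (exercise)
Node 0 (S = 30): continuation = 1/1.06·[0.8667·0.0930 + 0.1333·3.0000] = 0.4534; exercise value = 0.0000 ≤ continuation, so V_0 = 0.4534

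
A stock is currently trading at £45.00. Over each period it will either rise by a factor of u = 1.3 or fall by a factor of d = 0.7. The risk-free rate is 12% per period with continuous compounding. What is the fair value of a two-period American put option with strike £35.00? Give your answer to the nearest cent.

£0.89

Risk-neutral probability p = (e^0.12 − 0.7)/(1.3 − 0.7) = 0.4275/0.6000 = 0.7125
Terminal stock prices: S_uu = 76.05, S_ud = 40.95, S_dd = 22.05
Terminal payoffs (K − S): max(-41.05, 0) = 0, max(-5.95, 0) = 0, max(12.95, 0) = 12.95
Node u (S = 58.5): continuation = e^(−0.12)·[0.7125·0.0000 + 0.2875·0.0000] = 0.0000; exercise value = 0.0000 ≤ continuation, so V_u = 0.0000
Node d (S = 31.5): continuation = e^(−0.12)·[0.7125·0.0000 + 0.2875·12.9500] = 3.3022; exercise value = 3.5000 > continuation, so V_d = 3.5000 (exercise)
Node 0 (S = 45): continuation = e^(−0.12)·[0.7125·0.0000 + 0.2875·3.5000] = 0.8925; exercise value = 0.0000 ≤ continuation, so V_0 = 0.8925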